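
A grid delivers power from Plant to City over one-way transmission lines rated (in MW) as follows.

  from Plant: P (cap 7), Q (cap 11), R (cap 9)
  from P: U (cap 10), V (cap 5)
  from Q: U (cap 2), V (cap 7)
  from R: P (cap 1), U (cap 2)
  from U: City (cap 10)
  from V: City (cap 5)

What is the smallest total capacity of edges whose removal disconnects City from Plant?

15

Augment Plant→P→U→City: bottleneck 7, flow now 7.
Augment Plant→Q→U→City: bottleneck 2, flow now 9.
Augment Plant→Q→V→City: bottleneck 5, flow now 14.
Augment Plant→R→U→City: bottleneck 1, flow now 15.
No augmenting path remains; maximum flow = 15.
By max-flow min-cut, the minimum cut capacity equals the max flow.
In the residual graph, reachable from Plant: {Plant, P, Q, R, U, V}.
Min-cut edges: U→City (10), V→City (5); capacity 10 + 5 = 15.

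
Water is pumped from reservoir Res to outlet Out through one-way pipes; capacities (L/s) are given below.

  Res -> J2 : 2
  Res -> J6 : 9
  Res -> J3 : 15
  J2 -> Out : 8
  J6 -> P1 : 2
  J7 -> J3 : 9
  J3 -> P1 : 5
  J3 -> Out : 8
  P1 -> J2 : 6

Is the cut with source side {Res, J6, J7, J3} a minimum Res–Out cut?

Given cut capacity: 2 + 2 + 5 + 8 = 17.
Augment Res→J2→Out: bottleneck 2, flow now 2.
Augment Res→J3→Out: bottleneck 8, flow now 10.
Augment Res→J6→P1→J2→Out: bottleneck 2, flow now 12.
Augment Res→J3→P1→J2→Out: bottleneck 4, flow now 16.
No augmenting path remains; maximum flow = 16.
In the residual graph, reachable from Res: {Res, J6, J3, P1}.
Min-cut edges: Res→J2 (2), J3→Out (8), P1→J2 (6); capacity 2 + 8 + 6 = 16.
Cut capacity 17 exceeds the max flow 16, so it is not minimum.

No — its capacity is 17, but the minimum cut has capacity 16.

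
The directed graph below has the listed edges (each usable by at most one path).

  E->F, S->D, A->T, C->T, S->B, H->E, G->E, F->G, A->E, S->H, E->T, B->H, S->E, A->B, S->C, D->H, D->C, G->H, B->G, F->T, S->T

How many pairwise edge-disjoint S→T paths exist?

Assign every edge capacity 1; by Menger, the answer equals the max flow.
Path S→T (+1); total 1.
Path S→C→T (+1); total 2.
Path S→E→T (+1); total 3.
Path S→H→E→F→T (+1); total 4.
No residual S→T path; max flow = 4.
Certifying cut of size 4: {C→T, E→F, E→T, S→T}.

4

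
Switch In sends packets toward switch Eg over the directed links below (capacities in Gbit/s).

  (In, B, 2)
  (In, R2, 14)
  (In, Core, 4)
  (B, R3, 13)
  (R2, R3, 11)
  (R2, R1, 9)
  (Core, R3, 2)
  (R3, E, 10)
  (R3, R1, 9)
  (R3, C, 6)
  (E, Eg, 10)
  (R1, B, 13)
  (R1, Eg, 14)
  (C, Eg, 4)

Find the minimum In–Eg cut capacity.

18

Augment In→R2→R1→Eg: bottleneck 9, flow now 9.
Augment In→B→R3→E→Eg: bottleneck 2, flow now 11.
Augment In→R2→R3→E→Eg: bottleneck 5, flow now 16.
Augment In→Core→R3→E→Eg: bottleneck 2, flow now 18.
No augmenting path remains; maximum flow = 18.
By max-flow min-cut, the minimum cut capacity equals the max flow.
In the residual graph, reachable from In: {In, Core}.
Min-cut edges: In→B (2), In→R2 (14), Core→R3 (2); capacity 2 + 14 + 2 = 18.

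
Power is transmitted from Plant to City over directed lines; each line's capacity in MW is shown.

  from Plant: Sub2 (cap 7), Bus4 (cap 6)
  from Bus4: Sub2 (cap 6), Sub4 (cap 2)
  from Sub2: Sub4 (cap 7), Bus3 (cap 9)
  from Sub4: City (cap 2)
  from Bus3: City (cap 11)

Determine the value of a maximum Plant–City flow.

Augment Plant→Bus4→Sub4→City: bottleneck 2, flow now 2.
Augment Plant→Sub2→Bus3→City: bottleneck 7, flow now 9.
Augment Plant→Bus4→Sub2→Bus3→City: bottleneck 2, flow now 11.
No augmenting path remains; maximum flow = 11.
In the residual graph, reachable from Plant: {Plant, Bus4, Sub2, Sub4}.
Min-cut edges: Sub2→Bus3 (9), Sub4→City (2); capacity 9 + 2 = 11.
This cut is saturated, so no flow can exceed 11.

11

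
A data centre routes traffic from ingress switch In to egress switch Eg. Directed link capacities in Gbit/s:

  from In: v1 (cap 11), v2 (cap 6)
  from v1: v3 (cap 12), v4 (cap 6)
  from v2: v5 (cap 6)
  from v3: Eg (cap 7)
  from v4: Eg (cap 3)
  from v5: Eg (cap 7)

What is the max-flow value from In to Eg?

16

Augment In→v1→v3→Eg: bottleneck 7, flow now 7.
Augment In→v1→v4→Eg: bottleneck 3, flow now 10.
Augment In→v2→v5→Eg: bottleneck 6, flow now 16.
No augmenting path remains; maximum flow = 16.
In the residual graph, reachable from In: {In, v1, v3, v4}.
Min-cut edges: In→v2 (6), v3→Eg (7), v4→Eg (3); capacity 6 + 7 + 3 = 16.
This cut is saturated, so no flow can exceed 16.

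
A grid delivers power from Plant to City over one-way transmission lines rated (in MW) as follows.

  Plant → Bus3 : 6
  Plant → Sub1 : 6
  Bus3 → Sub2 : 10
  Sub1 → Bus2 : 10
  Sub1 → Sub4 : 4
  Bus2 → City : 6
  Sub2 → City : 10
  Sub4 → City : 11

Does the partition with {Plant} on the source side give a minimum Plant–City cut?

Given cut capacity: 6 + 6 = 12.
Augment Plant→Bus3→Sub2→City: bottleneck 6, flow now 6.
Augment Plant→Sub1→Bus2→City: bottleneck 6, flow now 12.
No augmenting path remains; maximum flow = 12.
Cut capacity 12 equals the max flow, so it is a minimum cut.

Yes — it is a minimum cut (capacity 12).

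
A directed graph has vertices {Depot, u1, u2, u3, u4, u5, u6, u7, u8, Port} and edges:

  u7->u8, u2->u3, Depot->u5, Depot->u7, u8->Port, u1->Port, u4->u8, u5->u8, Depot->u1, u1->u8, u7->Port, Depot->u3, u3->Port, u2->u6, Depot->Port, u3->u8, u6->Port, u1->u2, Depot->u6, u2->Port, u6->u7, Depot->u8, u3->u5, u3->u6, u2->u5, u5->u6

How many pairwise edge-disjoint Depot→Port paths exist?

6

Assign every edge capacity 1; by Menger, the answer equals the max flow.
Path Depot→Port (+1); total 1.
Path Depot→u1→Port (+1); total 2.
Path Depot→u3→Port (+1); total 3.
Path Depot→u6→Port (+1); total 4.
Path Depot→u7→Port (+1); total 5.
Path Depot→u8→Port (+1); total 6.
No residual Depot→Port path; max flow = 6.
Certifying cut of size 6: {Depot→Port, Depot→u1, Depot→u3, u6→Port, u7→Port, u8→Port}.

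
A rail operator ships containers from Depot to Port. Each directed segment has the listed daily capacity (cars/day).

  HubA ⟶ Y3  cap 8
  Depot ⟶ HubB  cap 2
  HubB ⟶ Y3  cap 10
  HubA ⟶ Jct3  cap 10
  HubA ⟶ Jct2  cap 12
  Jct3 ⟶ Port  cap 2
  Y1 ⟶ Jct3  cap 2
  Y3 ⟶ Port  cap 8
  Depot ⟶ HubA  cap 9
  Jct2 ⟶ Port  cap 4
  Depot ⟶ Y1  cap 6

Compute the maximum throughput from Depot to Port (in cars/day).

13

Augment Depot→HubB→Y3→Port: bottleneck 2, flow now 2.
Augment Depot→Y1→Jct3→Port: bottleneck 2, flow now 4.
Augment Depot→HubA→Y3→Port: bottleneck 6, flow now 10.
Augment Depot→HubA→Jct2→Port: bottleneck 3, flow now 13.
No augmenting path remains; maximum flow = 13.
In the residual graph, reachable from Depot: {Depot, Y1}.
Min-cut edges: Depot→HubB (2), Depot→HubA (9), Y1→Jct3 (2); capacity 2 + 9 + 2 = 13.
This cut is saturated, so no flow can exceed 13.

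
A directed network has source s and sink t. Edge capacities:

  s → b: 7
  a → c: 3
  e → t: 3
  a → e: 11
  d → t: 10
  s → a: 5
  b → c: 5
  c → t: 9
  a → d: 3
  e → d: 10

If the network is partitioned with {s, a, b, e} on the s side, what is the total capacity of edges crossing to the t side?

Edges leaving {s, a, b, e}: a→c (3), a→d (3), b→c (5), e→d (10), e→t (3).
Cut capacity = 3 + 3 + 5 + 10 + 3 = 24.

24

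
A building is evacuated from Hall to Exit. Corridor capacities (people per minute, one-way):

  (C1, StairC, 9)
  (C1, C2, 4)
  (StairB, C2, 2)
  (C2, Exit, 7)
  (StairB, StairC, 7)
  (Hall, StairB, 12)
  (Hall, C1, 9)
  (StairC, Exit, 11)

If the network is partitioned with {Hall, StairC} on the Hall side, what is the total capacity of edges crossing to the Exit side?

Edges leaving {Hall, StairC}: Hall→StairB (12), Hall→C1 (9), StairC→Exit (11).
Cut capacity = 12 + 9 + 11 = 32.

32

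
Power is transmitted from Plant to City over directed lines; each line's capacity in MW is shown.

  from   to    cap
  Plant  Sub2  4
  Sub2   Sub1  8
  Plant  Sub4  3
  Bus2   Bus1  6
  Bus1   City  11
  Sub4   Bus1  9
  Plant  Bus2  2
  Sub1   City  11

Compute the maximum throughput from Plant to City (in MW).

9

Augment Plant→Bus2→Bus1→City: bottleneck 2, flow now 2.
Augment Plant→Sub4→Bus1→City: bottleneck 3, flow now 5.
Augment Plant→Sub2→Sub1→City: bottleneck 4, flow now 9.
No augmenting path remains; maximum flow = 9.
In the residual graph, reachable from Plant: {Plant}.
Min-cut edges: Plant→Bus2 (2), Plant→Sub4 (3), Plant→Sub2 (4); capacity 2 + 3 + 4 = 9.
This cut is saturated, so no flow can exceed 9.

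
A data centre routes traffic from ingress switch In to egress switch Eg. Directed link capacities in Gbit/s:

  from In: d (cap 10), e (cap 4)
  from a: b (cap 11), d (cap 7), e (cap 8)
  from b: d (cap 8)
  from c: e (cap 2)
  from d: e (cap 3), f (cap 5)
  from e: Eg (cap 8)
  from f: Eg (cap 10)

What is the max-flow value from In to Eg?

Augment In→e→Eg: bottleneck 4, flow now 4.
Augment In→d→e→Eg: bottleneck 3, flow now 7.
Augment In→d→f→Eg: bottleneck 5, flow now 12.
No augmenting path remains; maximum flow = 12.
In the residual graph, reachable from In: {In, d}.
Min-cut edges: In→e (4), d→e (3), d→f (5); capacity 4 + 3 + 5 = 12.
This cut is saturated, so no flow can exceed 12.

12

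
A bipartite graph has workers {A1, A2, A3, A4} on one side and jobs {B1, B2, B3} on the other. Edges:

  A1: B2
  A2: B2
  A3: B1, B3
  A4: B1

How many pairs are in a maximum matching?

3

Unit-capacity flow: source→left, listed edges, right→sink; max matching = max flow.
Augmenting path A1→B2 (+1); matched 1.
Augmenting path A3→B1 (+1); matched 2.
Augmenting path A4→B1→A3→B3 (+1); matched 3.
No augmenting path remains; maximum matching = 3.
König certificate: {A3, A4, B2} is a vertex cover of size 3 (every listed pair touches it), so no matching can be larger.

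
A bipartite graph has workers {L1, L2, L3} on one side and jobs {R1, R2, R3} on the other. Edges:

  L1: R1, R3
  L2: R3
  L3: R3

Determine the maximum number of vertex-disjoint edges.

Unit-capacity flow: source→left, listed edges, right→sink; max matching = max flow.
Augmenting path L1→R1 (+1); matched 1.
Augmenting path L2→R3 (+1); matched 2.
No augmenting path remains; maximum matching = 2.
König certificate: {L1, R3} is a vertex cover of size 2 (every listed pair touches it), so no matching can be larger.

2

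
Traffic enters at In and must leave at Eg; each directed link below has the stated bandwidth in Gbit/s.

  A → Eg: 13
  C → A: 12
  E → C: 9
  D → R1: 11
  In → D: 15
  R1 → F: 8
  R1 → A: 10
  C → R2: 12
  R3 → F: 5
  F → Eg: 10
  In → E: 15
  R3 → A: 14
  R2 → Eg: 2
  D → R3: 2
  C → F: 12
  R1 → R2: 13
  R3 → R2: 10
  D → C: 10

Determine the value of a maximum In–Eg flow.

24

Augment In→E→C→A→Eg: bottleneck 9, flow now 9.
Augment In→D→R1→A→Eg: bottleneck 4, flow now 13.
Augment In→D→R1→F→Eg: bottleneck 7, flow now 20.
Augment In→D→C→F→Eg: bottleneck 3, flow now 23.
Augment In→D→C→R2→Eg: bottleneck 1, flow now 24.
No augmenting path remains; maximum flow = 24.
In the residual graph, reachable from In: {In, E}.
Min-cut edges: In→D (15), E→C (9); capacity 15 + 9 = 24.
This cut is saturated, so no flow can exceed 24.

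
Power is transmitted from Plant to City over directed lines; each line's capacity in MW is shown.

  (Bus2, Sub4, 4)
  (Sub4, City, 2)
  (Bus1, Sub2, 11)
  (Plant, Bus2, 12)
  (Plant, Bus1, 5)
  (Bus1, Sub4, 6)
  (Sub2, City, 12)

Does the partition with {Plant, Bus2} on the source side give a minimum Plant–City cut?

No — its capacity is 9, but the minimum cut has capacity 7.

Given cut capacity: 5 + 4 = 9.
Augment Plant→Bus1→Sub2→City: bottleneck 5, flow now 5.
Augment Plant→Bus2→Sub4→City: bottleneck 2, flow now 7.
No augmenting path remains; maximum flow = 7.
In the residual graph, reachable from Plant: {Plant, Bus2, Sub4}.
Min-cut edges: Plant→Bus1 (5), Sub4→City (2); capacity 5 + 2 = 7.
Cut capacity 9 exceeds the max flow 7, so it is not minimum.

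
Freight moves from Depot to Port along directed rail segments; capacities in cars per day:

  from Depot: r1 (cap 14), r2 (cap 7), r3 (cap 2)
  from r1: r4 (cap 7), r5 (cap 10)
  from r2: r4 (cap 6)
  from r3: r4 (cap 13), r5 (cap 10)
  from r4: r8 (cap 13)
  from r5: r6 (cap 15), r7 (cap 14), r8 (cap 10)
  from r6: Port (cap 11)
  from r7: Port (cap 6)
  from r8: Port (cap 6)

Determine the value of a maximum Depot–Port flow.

Augment Depot→r1→r4→r8→Port: bottleneck 6, flow now 6.
Augment Depot→r1→r5→r6→Port: bottleneck 8, flow now 14.
Augment Depot→r3→r5→r6→Port: bottleneck 2, flow now 16.
Augment Depot→r2→r4→r1→r5→r6→Port: bottleneck 1, flow now 17. (uses reverse residual edge)
Augment Depot→r2→r4→r1→r5→r7→Port: bottleneck 1, flow now 18. (uses reverse residual edge)
No augmenting path remains; maximum flow = 18.
In the residual graph, reachable from Depot: {Depot, r1, r2, r4, r8}.
Min-cut edges: Depot→r3 (2), r1→r5 (10), r8→Port (6); capacity 2 + 10 + 6 = 18.
This cut is saturated, so no flow can exceed 18.

18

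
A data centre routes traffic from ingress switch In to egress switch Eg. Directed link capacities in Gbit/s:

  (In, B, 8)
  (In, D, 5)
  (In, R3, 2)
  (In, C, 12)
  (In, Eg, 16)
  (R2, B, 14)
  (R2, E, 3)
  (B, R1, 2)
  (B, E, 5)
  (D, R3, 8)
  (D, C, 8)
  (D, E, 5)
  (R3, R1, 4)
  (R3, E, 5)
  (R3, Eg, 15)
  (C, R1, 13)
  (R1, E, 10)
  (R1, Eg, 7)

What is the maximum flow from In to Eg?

Augment In→Eg: bottleneck 16, flow now 16.
Augment In→R3→Eg: bottleneck 2, flow now 18.
Augment In→B→R1→Eg: bottleneck 2, flow now 20.
Augment In→D→R3→Eg: bottleneck 5, flow now 25.
Augment In→C→R1→Eg: bottleneck 5, flow now 30.
No augmenting path remains; maximum flow = 30.
In the residual graph, reachable from In: {In, B, C, R1, E}.
Min-cut edges: In→D (5), In→R3 (2), In→Eg (16), R1→Eg (7); capacity 5 + 2 + 16 + 7 = 30.
This cut is saturated, so no flow can exceed 30.

30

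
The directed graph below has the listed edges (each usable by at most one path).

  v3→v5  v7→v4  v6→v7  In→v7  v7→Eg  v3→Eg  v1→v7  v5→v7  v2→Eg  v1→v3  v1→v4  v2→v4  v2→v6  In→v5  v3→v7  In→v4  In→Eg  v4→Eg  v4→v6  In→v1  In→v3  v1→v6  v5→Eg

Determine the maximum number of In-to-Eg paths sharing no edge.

5

Assign every edge capacity 1; by Menger, the answer equals the max flow.
Path In→Eg (+1); total 1.
Path In→v3→Eg (+1); total 2.
Path In→v4→Eg (+1); total 3.
Path In→v5→Eg (+1); total 4.
Path In→v7→Eg (+1); total 5.
No residual In→Eg path; max flow = 5.
Certifying cut of size 5: {In→Eg, v3→Eg, v4→Eg, v5→Eg, v7→Eg}.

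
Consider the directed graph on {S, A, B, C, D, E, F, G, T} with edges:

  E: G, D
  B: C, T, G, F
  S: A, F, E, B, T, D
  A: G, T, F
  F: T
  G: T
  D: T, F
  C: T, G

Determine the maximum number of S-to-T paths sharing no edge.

Assign every edge capacity 1; by Menger, the answer equals the max flow.
Path S→T (+1); total 1.
Path S→A→T (+1); total 2.
Path S→B→T (+1); total 3.
Path S→D→T (+1); total 4.
Path S→F→T (+1); total 5.
Path S→E→G→T (+1); total 6.
No residual S→T path; max flow = 6.
Certifying cut of size 6: {S→A, S→B, S→D, S→E, S→F, S→T}.

6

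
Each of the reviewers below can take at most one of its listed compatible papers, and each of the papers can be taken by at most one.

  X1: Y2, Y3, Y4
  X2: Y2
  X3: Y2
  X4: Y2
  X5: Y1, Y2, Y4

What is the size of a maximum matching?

3

Unit-capacity flow: source→left, listed edges, right→sink; max matching = max flow.
Augmenting path X1→Y2 (+1); matched 1.
Augmenting path X5→Y1 (+1); matched 2.
Augmenting path X2→Y2→X1→Y3 (+1); matched 3.
No augmenting path remains; maximum matching = 3.
König certificate: {X1, X5, Y2} is a vertex cover of size 3 (every listed pair touches it), so no matching can be larger.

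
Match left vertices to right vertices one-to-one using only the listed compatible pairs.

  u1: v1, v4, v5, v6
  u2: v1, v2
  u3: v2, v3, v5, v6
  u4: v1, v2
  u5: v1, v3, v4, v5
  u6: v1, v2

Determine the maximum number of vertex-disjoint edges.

5

Unit-capacity flow: source→left, listed edges, right→sink; max matching = max flow.
Augmenting path u1→v1 (+1); matched 1.
Augmenting path u2→v2 (+1); matched 2.
Augmenting path u3→v3 (+1); matched 3.
Augmenting path u5→v4 (+1); matched 4.
Augmenting path u4→v1→u1→v5 (+1); matched 5.
No augmenting path remains; maximum matching = 5.
König certificate: {u1, u3, u5, v1, v2} is a vertex cover of size 5 (every listed pair touches it), so no matching can be larger.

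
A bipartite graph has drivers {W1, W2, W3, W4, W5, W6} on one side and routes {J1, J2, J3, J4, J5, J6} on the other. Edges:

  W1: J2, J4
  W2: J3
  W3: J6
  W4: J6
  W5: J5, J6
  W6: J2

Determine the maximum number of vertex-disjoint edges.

Unit-capacity flow: source→left, listed edges, right→sink; max matching = max flow.
Augmenting path W1→J2 (+1); matched 1.
Augmenting path W2→J3 (+1); matched 2.
Augmenting path W3→J6 (+1); matched 3.
Augmenting path W5→J5 (+1); matched 4.
Augmenting path W6→J2→W1→J4 (+1); matched 5.
No augmenting path remains; maximum matching = 5.
König certificate: {W1, W2, W5, W6, J6} is a vertex cover of size 5 (every listed pair touches it), so no matching can be larger.

5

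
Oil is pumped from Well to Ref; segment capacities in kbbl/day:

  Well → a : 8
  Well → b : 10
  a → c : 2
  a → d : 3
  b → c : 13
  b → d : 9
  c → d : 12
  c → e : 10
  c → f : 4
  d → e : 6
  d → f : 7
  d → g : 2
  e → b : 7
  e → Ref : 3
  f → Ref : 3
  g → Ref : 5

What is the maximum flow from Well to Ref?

8

Augment Well→a→c→e→Ref: bottleneck 2, flow now 2.
Augment Well→a→d→e→Ref: bottleneck 1, flow now 3.
Augment Well→a→d→f→Ref: bottleneck 2, flow now 5.
Augment Well→b→c→f→Ref: bottleneck 1, flow now 6.
Augment Well→b→d→g→Ref: bottleneck 2, flow now 8.
No augmenting path remains; maximum flow = 8.
In the residual graph, reachable from Well: {Well, a, b, c, d, e, f}.
Min-cut edges: d→g (2), e→Ref (3), f→Ref (3); capacity 2 + 3 + 3 = 8.
This cut is saturated, so no flow can exceed 8.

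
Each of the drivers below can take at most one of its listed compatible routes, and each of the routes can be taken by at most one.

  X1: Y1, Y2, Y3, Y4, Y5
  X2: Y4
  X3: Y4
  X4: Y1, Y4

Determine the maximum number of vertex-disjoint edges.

Unit-capacity flow: source→left, listed edges, right→sink; max matching = max flow.
Augmenting path X1→Y1 (+1); matched 1.
Augmenting path X2→Y4 (+1); matched 2.
Augmenting path X4→Y1→X1→Y2 (+1); matched 3.
No augmenting path remains; maximum matching = 3.
König certificate: {X1, X4, Y4} is a vertex cover of size 3 (every listed pair touches it), so no matching can be larger.

3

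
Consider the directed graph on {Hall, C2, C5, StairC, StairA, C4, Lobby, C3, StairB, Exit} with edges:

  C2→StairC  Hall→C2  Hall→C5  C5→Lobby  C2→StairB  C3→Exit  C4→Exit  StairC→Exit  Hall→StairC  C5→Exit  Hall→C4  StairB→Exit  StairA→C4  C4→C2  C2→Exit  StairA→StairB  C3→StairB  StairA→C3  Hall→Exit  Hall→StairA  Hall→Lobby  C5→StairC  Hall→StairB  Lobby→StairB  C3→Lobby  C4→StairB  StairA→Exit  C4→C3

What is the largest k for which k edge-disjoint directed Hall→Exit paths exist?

Assign every edge capacity 1; by Menger, the answer equals the max flow.
Path Hall→Exit (+1); total 1.
Path Hall→C2→Exit (+1); total 2.
Path Hall→C5→Exit (+1); total 3.
Path Hall→StairC→Exit (+1); total 4.
Path Hall→StairA→Exit (+1); total 5.
Path Hall→C4→Exit (+1); total 6.
Path Hall→StairB→Exit (+1); total 7.
No residual Hall→Exit path; max flow = 7.
Certifying cut of size 7: {Hall→C2, Hall→C4, Hall→C5, Hall→Exit, Hall→StairA, Hall→StairC, StairB→Exit}.

7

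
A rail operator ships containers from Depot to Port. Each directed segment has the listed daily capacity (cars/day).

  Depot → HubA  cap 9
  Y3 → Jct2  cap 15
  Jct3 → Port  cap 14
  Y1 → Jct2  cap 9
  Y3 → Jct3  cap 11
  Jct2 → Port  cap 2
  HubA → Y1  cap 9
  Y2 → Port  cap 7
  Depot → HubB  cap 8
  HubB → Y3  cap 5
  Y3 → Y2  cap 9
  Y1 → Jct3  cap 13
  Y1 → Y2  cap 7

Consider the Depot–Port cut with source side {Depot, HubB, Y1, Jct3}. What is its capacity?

44

Edges leaving {Depot, HubB, Y1, Jct3}: Depot→HubA (9), HubB→Y3 (5), Y1→Y2 (7), Y1→Jct2 (9), Jct3→Port (14).
Cut capacity = 9 + 5 + 7 + 9 + 14 = 44.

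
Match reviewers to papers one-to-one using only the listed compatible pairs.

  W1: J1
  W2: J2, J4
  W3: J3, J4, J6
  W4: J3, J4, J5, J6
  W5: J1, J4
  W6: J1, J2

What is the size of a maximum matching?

Unit-capacity flow: source→left, listed edges, right→sink; max matching = max flow.
Augmenting path W1→J1 (+1); matched 1.
Augmenting path W2→J2 (+1); matched 2.
Augmenting path W3→J3 (+1); matched 3.
Augmenting path W4→J4 (+1); matched 4.
Augmenting path W5→J4→W4→J5 (+1); matched 5.
No augmenting path remains; maximum matching = 5.
König certificate: {W3, W4, J1, J2, J4} is a vertex cover of size 5 (every listed pair touches it), so no matching can be larger.

5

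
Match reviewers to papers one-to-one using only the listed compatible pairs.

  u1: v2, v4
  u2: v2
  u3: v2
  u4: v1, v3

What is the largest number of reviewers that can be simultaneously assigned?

Unit-capacity flow: source→left, listed edges, right→sink; max matching = max flow.
Augmenting path u1→v2 (+1); matched 1.
Augmenting path u4→v1 (+1); matched 2.
Augmenting path u2→v2→u1→v4 (+1); matched 3.
No augmenting path remains; maximum matching = 3.
König certificate: {u1, u4, v2} is a vertex cover of size 3 (every listed pair touches it), so no matching can be larger.

3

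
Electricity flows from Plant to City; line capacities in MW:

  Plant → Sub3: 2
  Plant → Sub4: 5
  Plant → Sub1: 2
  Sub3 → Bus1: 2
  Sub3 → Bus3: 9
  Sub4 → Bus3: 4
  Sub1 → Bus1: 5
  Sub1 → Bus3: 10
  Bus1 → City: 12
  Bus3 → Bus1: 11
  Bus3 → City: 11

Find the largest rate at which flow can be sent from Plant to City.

8

Augment Plant→Sub3→Bus1→City: bottleneck 2, flow now 2.
Augment Plant→Sub4→Bus3→City: bottleneck 4, flow now 6.
Augment Plant→Sub1→Bus1→City: bottleneck 2, flow now 8.
No augmenting path remains; maximum flow = 8.
In the residual graph, reachable from Plant: {Plant, Sub4}.
Min-cut edges: Plant→Sub3 (2), Plant→Sub1 (2), Sub4→Bus3 (4); capacity 2 + 2 + 4 = 8.
This cut is saturated, so no flow can exceed 8.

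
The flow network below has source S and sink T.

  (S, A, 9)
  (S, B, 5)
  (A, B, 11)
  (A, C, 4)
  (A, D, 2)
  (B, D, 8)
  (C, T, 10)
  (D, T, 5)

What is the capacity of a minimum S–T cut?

Augment S→A→C→T: bottleneck 4, flow now 4.
Augment S→A→D→T: bottleneck 2, flow now 6.
Augment S→B→D→T: bottleneck 3, flow now 9.
No augmenting path remains; maximum flow = 9.
By max-flow min-cut, the minimum cut capacity equals the max flow.
In the residual graph, reachable from S: {S, A, B, D}.
Min-cut edges: A→C (4), D→T (5); capacity 4 + 5 = 9.

9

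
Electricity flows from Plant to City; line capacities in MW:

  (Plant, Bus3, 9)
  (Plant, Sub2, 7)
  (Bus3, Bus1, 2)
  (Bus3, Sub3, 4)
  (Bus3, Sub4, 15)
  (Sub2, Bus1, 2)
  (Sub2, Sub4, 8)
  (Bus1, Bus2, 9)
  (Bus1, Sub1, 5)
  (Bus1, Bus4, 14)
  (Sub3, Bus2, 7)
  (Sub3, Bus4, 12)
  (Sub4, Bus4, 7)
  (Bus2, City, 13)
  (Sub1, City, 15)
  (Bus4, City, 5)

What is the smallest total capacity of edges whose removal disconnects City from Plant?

13

Augment Plant→Bus3→Bus1→Bus2→City: bottleneck 2, flow now 2.
Augment Plant→Bus3→Sub3→Bus2→City: bottleneck 4, flow now 6.
Augment Plant→Bus3→Sub4→Bus4→City: bottleneck 3, flow now 9.
Augment Plant→Sub2→Bus1→Bus2→City: bottleneck 2, flow now 11.
Augment Plant→Sub2→Sub4→Bus4→City: bottleneck 2, flow now 13.
No augmenting path remains; maximum flow = 13.
By max-flow min-cut, the minimum cut capacity equals the max flow.
In the residual graph, reachable from Plant: {Plant, Bus3, Sub2, Sub4, Bus4}.
Min-cut edges: Bus3→Bus1 (2), Bus3→Sub3 (4), Sub2→Bus1 (2), Bus4→City (5); capacity 2 + 4 + 2 + 5 = 13.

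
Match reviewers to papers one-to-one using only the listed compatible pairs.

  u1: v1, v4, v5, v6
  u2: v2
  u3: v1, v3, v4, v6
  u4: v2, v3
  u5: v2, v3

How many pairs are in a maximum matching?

Unit-capacity flow: source→left, listed edges, right→sink; max matching = max flow.
Augmenting path u1→v1 (+1); matched 1.
Augmenting path u2→v2 (+1); matched 2.
Augmenting path u3→v3 (+1); matched 3.
Augmenting path u4→v3→u3→v4 (+1); matched 4.
No augmenting path remains; maximum matching = 4.
König certificate: {u1, u3, v2, v3} is a vertex cover of size 4 (every listed pair touches it), so no matching can be larger.

4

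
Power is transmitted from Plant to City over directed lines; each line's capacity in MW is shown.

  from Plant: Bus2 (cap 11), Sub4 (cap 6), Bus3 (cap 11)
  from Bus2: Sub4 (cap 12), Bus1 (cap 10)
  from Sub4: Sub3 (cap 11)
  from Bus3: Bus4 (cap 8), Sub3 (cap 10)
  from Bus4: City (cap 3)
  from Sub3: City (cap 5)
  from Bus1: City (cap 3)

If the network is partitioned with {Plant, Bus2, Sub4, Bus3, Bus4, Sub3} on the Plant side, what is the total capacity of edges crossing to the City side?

Edges leaving {Plant, Bus2, Sub4, Bus3, Bus4, Sub3}: Bus2→Bus1 (10), Bus4→City (3), Sub3→City (5).
Cut capacity = 10 + 3 + 5 = 18.

18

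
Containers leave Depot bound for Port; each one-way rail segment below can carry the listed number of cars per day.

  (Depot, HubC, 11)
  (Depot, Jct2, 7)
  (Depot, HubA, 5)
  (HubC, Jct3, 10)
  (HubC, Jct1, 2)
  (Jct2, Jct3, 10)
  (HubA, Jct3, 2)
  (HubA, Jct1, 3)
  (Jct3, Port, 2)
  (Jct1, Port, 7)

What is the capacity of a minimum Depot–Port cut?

7

Augment Depot→HubC→Jct3→Port: bottleneck 2, flow now 2.
Augment Depot→HubC→Jct1→Port: bottleneck 2, flow now 4.
Augment Depot→HubA→Jct1→Port: bottleneck 3, flow now 7.
No augmenting path remains; maximum flow = 7.
By max-flow min-cut, the minimum cut capacity equals the max flow.
In the residual graph, reachable from Depot: {Depot, HubC, Jct2, HubA, Jct3}.
Min-cut edges: HubC→Jct1 (2), HubA→Jct1 (3), Jct3→Port (2); capacity 2 + 3 + 2 = 7.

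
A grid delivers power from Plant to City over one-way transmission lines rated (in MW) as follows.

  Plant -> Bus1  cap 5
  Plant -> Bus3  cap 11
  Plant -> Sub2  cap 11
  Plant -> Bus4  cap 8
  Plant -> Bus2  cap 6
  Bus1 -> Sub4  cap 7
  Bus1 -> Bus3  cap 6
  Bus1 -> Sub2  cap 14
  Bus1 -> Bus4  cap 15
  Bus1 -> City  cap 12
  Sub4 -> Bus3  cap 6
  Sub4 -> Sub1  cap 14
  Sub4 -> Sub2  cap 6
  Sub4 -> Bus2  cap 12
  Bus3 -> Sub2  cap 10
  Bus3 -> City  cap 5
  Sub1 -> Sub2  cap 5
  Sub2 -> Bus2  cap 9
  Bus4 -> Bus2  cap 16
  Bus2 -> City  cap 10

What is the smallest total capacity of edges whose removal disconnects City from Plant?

Augment Plant→Bus1→City: bottleneck 5, flow now 5.
Augment Plant→Bus3→City: bottleneck 5, flow now 10.
Augment Plant→Bus2→City: bottleneck 6, flow now 16.
Augment Plant→Sub2→Bus2→City: bottleneck 4, flow now 20.
No augmenting path remains; maximum flow = 20.
By max-flow min-cut, the minimum cut capacity equals the max flow.
In the residual graph, reachable from Plant: {Plant, Bus3, Sub2, Bus4, Bus2}.
Min-cut edges: Plant→Bus1 (5), Bus3→City (5), Bus2→City (10); capacity 5 + 5 + 10 = 20.

20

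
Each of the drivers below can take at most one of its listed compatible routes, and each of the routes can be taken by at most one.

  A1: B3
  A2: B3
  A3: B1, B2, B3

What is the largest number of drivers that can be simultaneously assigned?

2

Unit-capacity flow: source→left, listed edges, right→sink; max matching = max flow.
Augmenting path A1→B3 (+1); matched 1.
Augmenting path A3→B1 (+1); matched 2.
No augmenting path remains; maximum matching = 2.
König certificate: {A3, B3} is a vertex cover of size 2 (every listed pair touches it), so no matching can be larger.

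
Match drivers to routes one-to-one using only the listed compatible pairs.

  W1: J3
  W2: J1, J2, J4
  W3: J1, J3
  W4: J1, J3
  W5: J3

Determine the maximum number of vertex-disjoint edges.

Unit-capacity flow: source→left, listed edges, right→sink; max matching = max flow.
Augmenting path W1→J3 (+1); matched 1.
Augmenting path W2→J1 (+1); matched 2.
Augmenting path W3→J1→W2→J2 (+1); matched 3.
No augmenting path remains; maximum matching = 3.
König certificate: {W2, J1, J3} is a vertex cover of size 3 (every listed pair touches it), so no matching can be larger.

3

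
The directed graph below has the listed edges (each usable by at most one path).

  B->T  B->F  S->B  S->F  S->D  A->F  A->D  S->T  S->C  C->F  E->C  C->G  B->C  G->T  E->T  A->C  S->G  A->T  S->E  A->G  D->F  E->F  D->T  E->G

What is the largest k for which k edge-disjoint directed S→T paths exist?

5

Assign every edge capacity 1; by Menger, the answer equals the max flow.
Path S→T (+1); total 1.
Path S→B→T (+1); total 2.
Path S→D→T (+1); total 3.
Path S→E→T (+1); total 4.
Path S→G→T (+1); total 5.
No residual S→T path; max flow = 5.
Certifying cut of size 5: {G→T, S→B, S→D, S→E, S→T}.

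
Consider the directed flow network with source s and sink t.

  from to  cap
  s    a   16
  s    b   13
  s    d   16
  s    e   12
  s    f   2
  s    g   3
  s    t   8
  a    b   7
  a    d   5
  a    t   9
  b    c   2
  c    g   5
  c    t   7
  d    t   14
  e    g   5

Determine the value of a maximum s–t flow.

33

Augment s→t: bottleneck 8, flow now 8.
Augment s→a→t: bottleneck 9, flow now 17.
Augment s→d→t: bottleneck 14, flow now 31.
Augment s→b→c→t: bottleneck 2, flow now 33.
No augmenting path remains; maximum flow = 33.
In the residual graph, reachable from s: {s, a, b, d, e, f, g}.
Min-cut edges: s→t (8), a→t (9), b→c (2), d→t (14); capacity 8 + 9 + 2 + 14 = 33.
This cut is saturated, so no flow can exceed 33.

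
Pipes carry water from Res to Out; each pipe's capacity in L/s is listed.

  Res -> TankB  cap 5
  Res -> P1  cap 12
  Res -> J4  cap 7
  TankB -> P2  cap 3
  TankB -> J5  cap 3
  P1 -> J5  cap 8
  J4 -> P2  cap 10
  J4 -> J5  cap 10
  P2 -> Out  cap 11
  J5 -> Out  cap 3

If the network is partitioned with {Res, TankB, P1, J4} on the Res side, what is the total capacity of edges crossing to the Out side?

Edges leaving {Res, TankB, P1, J4}: TankB→P2 (3), TankB→J5 (3), P1→J5 (8), J4→P2 (10), J4→J5 (10).
Cut capacity = 3 + 3 + 8 + 10 + 10 = 34.

34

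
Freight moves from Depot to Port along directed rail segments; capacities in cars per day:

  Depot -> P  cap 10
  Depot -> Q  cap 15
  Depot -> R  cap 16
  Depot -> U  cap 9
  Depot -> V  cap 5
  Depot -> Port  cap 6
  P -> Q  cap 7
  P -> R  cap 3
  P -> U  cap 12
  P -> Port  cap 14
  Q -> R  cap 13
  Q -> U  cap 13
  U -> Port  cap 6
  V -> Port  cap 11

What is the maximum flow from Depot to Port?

Augment Depot→Port: bottleneck 6, flow now 6.
Augment Depot→P→Port: bottleneck 10, flow now 16.
Augment Depot→U→Port: bottleneck 6, flow now 22.
Augment Depot→V→Port: bottleneck 5, flow now 27.
No augmenting path remains; maximum flow = 27.
In the residual graph, reachable from Depot: {Depot, Q, R, U}.
Min-cut edges: Depot→P (10), Depot→V (5), Depot→Port (6), U→Port (6); capacity 10 + 5 + 6 + 6 = 27.
This cut is saturated, so no flow can exceed 27.

27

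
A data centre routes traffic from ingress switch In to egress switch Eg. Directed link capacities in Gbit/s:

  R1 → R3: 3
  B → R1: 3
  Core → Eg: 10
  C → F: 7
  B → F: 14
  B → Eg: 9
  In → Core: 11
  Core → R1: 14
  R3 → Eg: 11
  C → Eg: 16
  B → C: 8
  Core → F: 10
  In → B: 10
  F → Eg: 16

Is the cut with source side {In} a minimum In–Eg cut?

Yes — it is a minimum cut (capacity 21).

Given cut capacity: 11 + 10 = 21.
Augment In→Core→Eg: bottleneck 10, flow now 10.
Augment In→B→Eg: bottleneck 9, flow now 19.
Augment In→Core→F→Eg: bottleneck 1, flow now 20.
Augment In→B→C→Eg: bottleneck 1, flow now 21.
No augmenting path remains; maximum flow = 21.
Cut capacity 21 equals the max flow, so it is a minimum cut.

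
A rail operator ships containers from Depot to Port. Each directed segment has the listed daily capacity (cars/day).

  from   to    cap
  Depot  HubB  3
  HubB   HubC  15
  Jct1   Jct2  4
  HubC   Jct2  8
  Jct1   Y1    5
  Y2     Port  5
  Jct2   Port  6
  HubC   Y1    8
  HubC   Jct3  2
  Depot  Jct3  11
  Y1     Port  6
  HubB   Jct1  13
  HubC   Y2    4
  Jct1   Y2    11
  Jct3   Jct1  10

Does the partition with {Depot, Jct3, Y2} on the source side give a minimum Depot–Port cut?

Given cut capacity: 3 + 10 + 5 = 18.
Augment Depot→HubB→HubC→Y1→Port: bottleneck 3, flow now 3.
Augment Depot→Jct3→Jct1→Y1→Port: bottleneck 3, flow now 6.
Augment Depot→Jct3→Jct1→Y2→Port: bottleneck 5, flow now 11.
Augment Depot→Jct3→Jct1→Jct2→Port: bottleneck 2, flow now 13.
No augmenting path remains; maximum flow = 13.
In the residual graph, reachable from Depot: {Depot, Jct3}.
Min-cut edges: Depot→HubB (3), Jct3→Jct1 (10); capacity 3 + 10 = 13.
Cut capacity 18 exceeds the max flow 13, so it is not minimum.

No — its capacity is 18, but the minimum cut has capacity 13.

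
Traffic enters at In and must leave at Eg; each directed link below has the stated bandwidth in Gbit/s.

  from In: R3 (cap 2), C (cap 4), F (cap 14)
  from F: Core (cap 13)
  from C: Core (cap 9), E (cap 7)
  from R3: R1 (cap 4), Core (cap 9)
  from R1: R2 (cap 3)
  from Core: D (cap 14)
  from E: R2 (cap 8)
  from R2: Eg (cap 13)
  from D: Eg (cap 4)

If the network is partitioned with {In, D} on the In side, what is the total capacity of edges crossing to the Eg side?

Edges leaving {In, D}: In→F (14), In→C (4), In→R3 (2), D→Eg (4).
Cut capacity = 14 + 4 + 2 + 4 = 24.

24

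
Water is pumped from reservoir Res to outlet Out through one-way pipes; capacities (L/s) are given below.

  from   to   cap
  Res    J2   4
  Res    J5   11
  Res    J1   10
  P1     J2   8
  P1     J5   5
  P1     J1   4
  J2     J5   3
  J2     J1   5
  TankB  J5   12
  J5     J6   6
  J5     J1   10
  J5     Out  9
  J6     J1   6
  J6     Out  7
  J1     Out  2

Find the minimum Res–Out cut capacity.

16

Augment Res→J5→Out: bottleneck 9, flow now 9.
Augment Res→J1→Out: bottleneck 2, flow now 11.
Augment Res→J5→J6→Out: bottleneck 2, flow now 13.
Augment Res→J2→J5→J6→Out: bottleneck 3, flow now 16.
No augmenting path remains; maximum flow = 16.
By max-flow min-cut, the minimum cut capacity equals the max flow.
In the residual graph, reachable from Res: {Res, J2, J1}.
Min-cut edges: Res→J5 (11), J2→J5 (3), J1→Out (2); capacity 11 + 3 + 2 = 16.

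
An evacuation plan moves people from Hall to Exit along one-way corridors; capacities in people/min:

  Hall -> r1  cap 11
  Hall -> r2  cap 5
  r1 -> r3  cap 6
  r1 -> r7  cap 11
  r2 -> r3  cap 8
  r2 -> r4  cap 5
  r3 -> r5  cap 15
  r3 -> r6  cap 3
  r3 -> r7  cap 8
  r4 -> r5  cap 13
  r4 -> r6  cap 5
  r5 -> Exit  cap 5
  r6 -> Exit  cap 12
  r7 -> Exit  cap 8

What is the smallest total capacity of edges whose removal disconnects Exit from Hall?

Augment Hall→r1→r7→Exit: bottleneck 8, flow now 8.
Augment Hall→r1→r3→r5→Exit: bottleneck 3, flow now 11.
Augment Hall→r2→r3→r5→Exit: bottleneck 2, flow now 13.
Augment Hall→r2→r3→r6→Exit: bottleneck 3, flow now 16.
No augmenting path remains; maximum flow = 16.
By max-flow min-cut, the minimum cut capacity equals the max flow.
In the residual graph, reachable from Hall: {Hall}.
Min-cut edges: Hall→r1 (11), Hall→r2 (5); capacity 11 + 5 = 16.

16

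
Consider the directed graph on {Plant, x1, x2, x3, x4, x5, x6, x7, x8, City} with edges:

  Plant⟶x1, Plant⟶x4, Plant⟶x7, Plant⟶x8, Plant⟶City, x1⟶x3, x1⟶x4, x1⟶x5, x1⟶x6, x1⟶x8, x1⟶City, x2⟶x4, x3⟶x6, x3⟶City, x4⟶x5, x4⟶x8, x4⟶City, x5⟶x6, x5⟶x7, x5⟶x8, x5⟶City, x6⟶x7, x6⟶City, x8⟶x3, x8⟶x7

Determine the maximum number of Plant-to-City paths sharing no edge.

4

Assign every edge capacity 1; by Menger, the answer equals the max flow.
Path Plant→City (+1); total 1.
Path Plant→x1→City (+1); total 2.
Path Plant→x4→City (+1); total 3.
Path Plant→x8→x3→City (+1); total 4.
No residual Plant→City path; max flow = 4.
Certifying cut of size 4: {Plant→City, Plant→x1, Plant→x4, Plant→x8}.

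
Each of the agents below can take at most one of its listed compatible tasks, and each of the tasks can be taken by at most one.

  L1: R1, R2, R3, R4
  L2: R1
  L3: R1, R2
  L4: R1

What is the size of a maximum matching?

3

Unit-capacity flow: source→left, listed edges, right→sink; max matching = max flow.
Augmenting path L1→R1 (+1); matched 1.
Augmenting path L3→R2 (+1); matched 2.
Augmenting path L2→R1→L1→R3 (+1); matched 3.
No augmenting path remains; maximum matching = 3.
König certificate: {L1, L3, R1} is a vertex cover of size 3 (every listed pair touches it), so no matching can be larger.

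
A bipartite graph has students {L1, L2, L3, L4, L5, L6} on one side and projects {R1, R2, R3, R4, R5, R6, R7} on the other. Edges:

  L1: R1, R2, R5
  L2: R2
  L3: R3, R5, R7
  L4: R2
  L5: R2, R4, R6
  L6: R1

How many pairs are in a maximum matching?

5

Unit-capacity flow: source→left, listed edges, right→sink; max matching = max flow.
Augmenting path L1→R1 (+1); matched 1.
Augmenting path L2→R2 (+1); matched 2.
Augmenting path L3→R3 (+1); matched 3.
Augmenting path L5→R4 (+1); matched 4.
Augmenting path L6→R1→L1→R5 (+1); matched 5.
No augmenting path remains; maximum matching = 5.
König certificate: {L1, L3, L5, L6, R2} is a vertex cover of size 5 (every listed pair touches it), so no matching can be larger.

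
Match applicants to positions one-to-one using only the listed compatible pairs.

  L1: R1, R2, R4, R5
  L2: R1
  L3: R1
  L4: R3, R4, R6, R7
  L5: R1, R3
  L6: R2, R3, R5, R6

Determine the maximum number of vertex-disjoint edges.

5

Unit-capacity flow: source→left, listed edges, right→sink; max matching = max flow.
Augmenting path L1→R1 (+1); matched 1.
Augmenting path L4→R3 (+1); matched 2.
Augmenting path L6→R2 (+1); matched 3.
Augmenting path L2→R1→L1→R4 (+1); matched 4.
Augmenting path L5→R3→L4→R6 (+1); matched 5.
No augmenting path remains; maximum matching = 5.
König certificate: {L1, L4, L5, L6, R1} is a vertex cover of size 5 (every listed pair touches it), so no matching can be larger.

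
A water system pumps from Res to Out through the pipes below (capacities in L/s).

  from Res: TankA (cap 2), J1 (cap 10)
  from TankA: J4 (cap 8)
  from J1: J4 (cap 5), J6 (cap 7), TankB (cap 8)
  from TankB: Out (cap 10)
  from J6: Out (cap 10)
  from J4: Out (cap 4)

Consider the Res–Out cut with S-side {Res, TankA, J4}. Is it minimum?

Given cut capacity: 10 + 4 = 14.
Augment Res→TankA→J4→Out: bottleneck 2, flow now 2.
Augment Res→J1→TankB→Out: bottleneck 8, flow now 10.
Augment Res→J1→J6→Out: bottleneck 2, flow now 12.
No augmenting path remains; maximum flow = 12.
In the residual graph, reachable from Res: {Res}.
Min-cut edges: Res→TankA (2), Res→J1 (10); capacity 2 + 10 = 12.
Cut capacity 14 exceeds the max flow 12, so it is not minimum.

No — its capacity is 14, but the minimum cut has capacity 12.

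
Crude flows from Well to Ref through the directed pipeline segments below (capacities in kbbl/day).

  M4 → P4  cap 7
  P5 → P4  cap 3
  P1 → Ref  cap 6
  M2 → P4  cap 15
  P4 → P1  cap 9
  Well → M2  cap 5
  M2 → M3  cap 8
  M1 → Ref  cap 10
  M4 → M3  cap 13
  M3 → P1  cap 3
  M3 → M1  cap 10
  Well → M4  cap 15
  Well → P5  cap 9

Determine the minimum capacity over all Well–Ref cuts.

Augment Well→M2→M3→P1→Ref: bottleneck 3, flow now 3.
Augment Well→M2→M3→M1→Ref: bottleneck 2, flow now 5.
Augment Well→P5→P4→P1→Ref: bottleneck 3, flow now 8.
Augment Well→M4→M3→M1→Ref: bottleneck 8, flow now 16.
No augmenting path remains; maximum flow = 16.
By max-flow min-cut, the minimum cut capacity equals the max flow.
In the residual graph, reachable from Well: {Well, M2, P5, M4, M3, P4, P1}.
Min-cut edges: M3→M1 (10), P1→Ref (6); capacity 10 + 6 = 16.

16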